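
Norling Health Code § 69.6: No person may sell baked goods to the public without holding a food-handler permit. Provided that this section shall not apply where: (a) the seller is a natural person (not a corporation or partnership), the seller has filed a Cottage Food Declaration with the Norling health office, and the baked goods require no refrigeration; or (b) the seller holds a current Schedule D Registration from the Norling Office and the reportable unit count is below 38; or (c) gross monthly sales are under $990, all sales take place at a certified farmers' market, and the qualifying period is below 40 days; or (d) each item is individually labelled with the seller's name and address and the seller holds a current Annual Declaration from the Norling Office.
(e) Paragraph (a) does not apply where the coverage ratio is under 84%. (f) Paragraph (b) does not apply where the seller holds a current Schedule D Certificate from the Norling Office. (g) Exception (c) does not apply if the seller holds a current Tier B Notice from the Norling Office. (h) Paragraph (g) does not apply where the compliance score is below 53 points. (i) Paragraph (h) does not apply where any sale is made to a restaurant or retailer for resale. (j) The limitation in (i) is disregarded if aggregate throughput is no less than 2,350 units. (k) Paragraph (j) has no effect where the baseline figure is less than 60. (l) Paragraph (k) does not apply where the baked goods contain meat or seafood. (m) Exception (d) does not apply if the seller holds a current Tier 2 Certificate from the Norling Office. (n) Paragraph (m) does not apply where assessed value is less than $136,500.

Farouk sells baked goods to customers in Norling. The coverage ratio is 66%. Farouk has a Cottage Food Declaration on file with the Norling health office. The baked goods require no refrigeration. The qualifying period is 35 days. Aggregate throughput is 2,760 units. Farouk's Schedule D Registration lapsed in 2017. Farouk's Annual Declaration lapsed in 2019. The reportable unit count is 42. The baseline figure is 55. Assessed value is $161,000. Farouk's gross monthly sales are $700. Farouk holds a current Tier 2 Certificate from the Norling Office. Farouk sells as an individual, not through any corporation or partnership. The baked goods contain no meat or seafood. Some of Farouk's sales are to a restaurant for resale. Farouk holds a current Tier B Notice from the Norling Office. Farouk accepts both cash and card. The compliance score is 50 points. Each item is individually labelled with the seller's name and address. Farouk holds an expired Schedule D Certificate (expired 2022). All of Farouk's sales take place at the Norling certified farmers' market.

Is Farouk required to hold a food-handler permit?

Exception (a)'s conditions are all satisfied: the seller is a natural person; a Cottage Food Declaration is on file; the baked goods are shelf-stable. Turning to paragraph (e): (e) operates against (a): the coverage ratio is 66%, under the 84% limit. So (a) is unavailable.
Exception (b) fails — no current Schedule D Registration is held.
All of (c)'s requirements are met (gross monthly sales are $700, under the $990 limit; all sales are at a certified farmers' market; the qualifying period is 35 days, below the 40 days limit). Turning to paragraphs (g)–(l): (g) operates — a current Tier B Notice is held. (h) would limit (g) — the compliance score is 50 points, below the 53 points limit — but (i) sets (h) aside: (i) operates — some sales are to a restaurant for resale. (j) is engaged (aggregate throughput is 2,760 units, meeting the 2,350 units threshold), but is displaced by (k): (k) operates against (j): the baseline figure is 55, less than the 60 limit. (l), which would lift (k), is not triggered — the baked goods contain no meat or seafood. Exception (c) does not apply.
Exception (d) fails — no current Annual Declaration is held.
Every exception is unavailable, so the rule governs.

Yes — Farouk must hold a food-handler permit.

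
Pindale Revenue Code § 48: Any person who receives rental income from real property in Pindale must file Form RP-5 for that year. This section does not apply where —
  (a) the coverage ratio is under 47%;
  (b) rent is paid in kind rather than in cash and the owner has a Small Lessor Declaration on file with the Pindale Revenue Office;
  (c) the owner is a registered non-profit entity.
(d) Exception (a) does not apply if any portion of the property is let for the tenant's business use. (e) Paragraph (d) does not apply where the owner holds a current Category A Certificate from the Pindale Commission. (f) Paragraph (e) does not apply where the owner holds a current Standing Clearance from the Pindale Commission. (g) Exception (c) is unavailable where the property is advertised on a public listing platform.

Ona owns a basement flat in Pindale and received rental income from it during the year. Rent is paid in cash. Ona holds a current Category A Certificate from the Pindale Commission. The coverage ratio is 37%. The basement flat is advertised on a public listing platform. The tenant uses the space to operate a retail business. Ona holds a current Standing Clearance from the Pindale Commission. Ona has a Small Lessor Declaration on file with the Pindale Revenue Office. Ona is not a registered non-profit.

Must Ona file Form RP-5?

Yes — Ona must file Form RP-5.

All of (a)'s requirements are met (the coverage ratio is 37%, under the 47% limit). Turning to paragraphs (d)–(f): (d) is triggered — the space is let for business use. (e) applies (a current Category A Certificate is held), but is itself disapplied by (f): (f) operates against (e): a current Standing Clearance is held. So (a) is unavailable.
Exception (b) requires that rent is paid in kind rather than in cash; but rent is paid in cash, so (b) is unavailable.
Exception (c) requires that the owner is a registered non-profit entity; but Ona is not a registered non-profit, so (c) is unavailable.
None of the exceptions is available; § 48 applies in full.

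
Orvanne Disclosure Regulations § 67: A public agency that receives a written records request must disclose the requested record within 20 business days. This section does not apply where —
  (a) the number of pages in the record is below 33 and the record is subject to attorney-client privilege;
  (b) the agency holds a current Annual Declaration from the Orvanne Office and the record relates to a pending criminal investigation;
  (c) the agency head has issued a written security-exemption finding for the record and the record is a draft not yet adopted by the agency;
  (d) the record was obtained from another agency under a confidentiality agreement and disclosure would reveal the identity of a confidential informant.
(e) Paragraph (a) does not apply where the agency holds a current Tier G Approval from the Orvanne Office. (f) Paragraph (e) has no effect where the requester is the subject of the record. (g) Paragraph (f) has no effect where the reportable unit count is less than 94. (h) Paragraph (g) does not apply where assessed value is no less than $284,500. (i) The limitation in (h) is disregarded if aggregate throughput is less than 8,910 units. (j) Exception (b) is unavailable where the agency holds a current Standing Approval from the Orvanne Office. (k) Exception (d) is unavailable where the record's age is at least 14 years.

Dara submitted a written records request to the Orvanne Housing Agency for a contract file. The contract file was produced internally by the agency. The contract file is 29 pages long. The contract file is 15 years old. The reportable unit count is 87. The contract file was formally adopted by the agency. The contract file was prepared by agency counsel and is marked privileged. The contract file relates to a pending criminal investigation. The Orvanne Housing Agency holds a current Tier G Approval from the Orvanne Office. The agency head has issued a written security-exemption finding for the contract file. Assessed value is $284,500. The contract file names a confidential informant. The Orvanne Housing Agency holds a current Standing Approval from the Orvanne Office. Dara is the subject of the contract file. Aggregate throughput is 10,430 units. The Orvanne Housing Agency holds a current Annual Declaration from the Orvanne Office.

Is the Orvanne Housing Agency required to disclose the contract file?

No — exception (a) applies; the Orvanne Housing Agency is not required to disclose the contract file.

Exception (a)'s conditions are all satisfied: the number of pages in the record is 29, below the 33 limit; the contract file is privileged. Considering the limiting provisions: (e) would limit (a) — a current Tier G Approval is held — but (f) sets (e) aside: (f) operates against (e): Dara is the subject of the contract file. (g) is triggered (the reportable unit count is 87, less than the 94 limit), but is itself disapplied by (h): (h) operates — assessed value is $284,500, meeting the $284,500 threshold. (i), which would lift (h), is inapplicable — aggregate throughput is 10,430 units, not less than 8,910 units. Exception (a) stands.
Exception (b) is satisfied on its face — a current Annual Declaration is held; the contract file relates to a pending investigation. Turning to paragraph (j): (j) is engaged — a current Standing Approval is held. So (b) is unavailable.
Exception (c) does not apply: the contract file has been formally adopted.
Exception (d) does not apply: the contract file was produced internally.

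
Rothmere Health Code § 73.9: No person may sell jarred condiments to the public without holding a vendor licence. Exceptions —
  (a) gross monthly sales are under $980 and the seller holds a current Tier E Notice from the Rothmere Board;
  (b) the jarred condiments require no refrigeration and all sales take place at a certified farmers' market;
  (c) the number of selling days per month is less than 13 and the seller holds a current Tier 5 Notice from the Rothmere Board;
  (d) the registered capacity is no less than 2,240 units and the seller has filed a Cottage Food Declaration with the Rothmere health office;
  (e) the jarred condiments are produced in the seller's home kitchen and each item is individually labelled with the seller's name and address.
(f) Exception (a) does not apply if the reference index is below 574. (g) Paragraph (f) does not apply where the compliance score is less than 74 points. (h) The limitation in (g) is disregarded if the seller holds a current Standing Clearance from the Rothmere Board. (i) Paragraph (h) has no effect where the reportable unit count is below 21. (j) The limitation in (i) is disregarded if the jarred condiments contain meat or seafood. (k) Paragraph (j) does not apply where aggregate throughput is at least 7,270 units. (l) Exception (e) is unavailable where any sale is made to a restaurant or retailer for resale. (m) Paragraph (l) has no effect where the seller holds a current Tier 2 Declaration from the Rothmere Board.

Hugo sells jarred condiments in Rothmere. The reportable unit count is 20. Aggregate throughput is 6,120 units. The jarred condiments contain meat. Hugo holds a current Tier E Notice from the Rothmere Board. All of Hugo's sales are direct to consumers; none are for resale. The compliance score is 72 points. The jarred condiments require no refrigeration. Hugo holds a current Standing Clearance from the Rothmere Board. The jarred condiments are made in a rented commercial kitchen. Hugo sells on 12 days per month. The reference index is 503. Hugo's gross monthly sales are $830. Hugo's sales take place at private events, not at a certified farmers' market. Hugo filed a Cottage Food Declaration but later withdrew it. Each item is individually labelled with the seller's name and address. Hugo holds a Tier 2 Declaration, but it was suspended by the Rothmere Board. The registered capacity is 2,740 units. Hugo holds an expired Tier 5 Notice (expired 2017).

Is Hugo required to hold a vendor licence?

Yes — Hugo must hold a vendor licence.

Exception (a) is satisfied on its face — gross monthly sales are $830, under the $980 limit; a current Tier E Notice is held. But: (f) is triggered — the reference index is 503, below the 574 limit. (g) would limit (f) — the compliance score is 72 points, less than the 74 points limit — but (h) sets (g) aside: (h) operates against (g): a current Standing Clearance is held. (i) is engaged (the reportable unit count is 20, below the 21 limit), but is overridden by (j): (j) operates against (i): the jarred condiments contain meat. (k) does not operate here (aggregate throughput is 6,120 units, short of 7,270 units), so (j) stands. (a) is therefore removed.
Exception (b) fails — sales are at private events, not a certified farmers' market.
Exception (c) does not apply: there is no Tier 5 Notice in force.
Exception (d) requires that the seller has filed a Cottage Food Declaration with the Rothmere health office; but the Cottage Food Declaration was withdrawn, so (d) is unavailable.
Exception (e) requires that the jarred condiments are produced in the seller's home kitchen; but the jarred condiments are made in a commercial kitchen, not a home kitchen, so (e) is unavailable.
No exception displaces § 73.9.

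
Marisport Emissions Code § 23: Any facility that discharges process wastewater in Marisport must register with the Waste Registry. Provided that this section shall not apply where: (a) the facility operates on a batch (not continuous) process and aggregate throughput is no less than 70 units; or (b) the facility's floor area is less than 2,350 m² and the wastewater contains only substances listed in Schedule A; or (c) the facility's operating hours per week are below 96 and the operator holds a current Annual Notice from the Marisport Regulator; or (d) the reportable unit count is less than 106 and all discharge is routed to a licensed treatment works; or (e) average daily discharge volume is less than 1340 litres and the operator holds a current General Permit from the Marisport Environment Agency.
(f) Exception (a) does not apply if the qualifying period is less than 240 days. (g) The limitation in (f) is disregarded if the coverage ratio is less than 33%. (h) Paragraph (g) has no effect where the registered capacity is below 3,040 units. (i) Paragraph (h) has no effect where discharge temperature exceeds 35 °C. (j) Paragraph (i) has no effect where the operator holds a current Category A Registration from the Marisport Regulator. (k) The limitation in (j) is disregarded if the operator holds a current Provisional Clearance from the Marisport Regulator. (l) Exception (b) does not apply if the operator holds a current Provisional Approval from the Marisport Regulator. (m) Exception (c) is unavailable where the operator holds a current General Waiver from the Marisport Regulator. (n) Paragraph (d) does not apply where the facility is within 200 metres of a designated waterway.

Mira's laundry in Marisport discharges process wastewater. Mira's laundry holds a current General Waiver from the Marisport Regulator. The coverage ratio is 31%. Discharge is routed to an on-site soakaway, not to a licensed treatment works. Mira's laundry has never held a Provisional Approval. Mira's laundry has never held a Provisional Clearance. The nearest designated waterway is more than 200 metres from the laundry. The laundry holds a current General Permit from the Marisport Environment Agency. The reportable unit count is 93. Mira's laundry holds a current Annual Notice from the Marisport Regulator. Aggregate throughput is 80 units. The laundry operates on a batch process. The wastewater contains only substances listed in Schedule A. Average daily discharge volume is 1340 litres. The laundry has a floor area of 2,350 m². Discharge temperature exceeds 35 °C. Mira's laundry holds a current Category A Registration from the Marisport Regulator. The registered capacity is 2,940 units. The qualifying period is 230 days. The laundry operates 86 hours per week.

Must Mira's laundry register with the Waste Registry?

All of (a)'s requirements are met (the facility operates on a batch process; aggregate throughput is 80 units, meeting the 70 units threshold). However, paragraphs (f)–(k) must be considered: (f) is triggered — the qualifying period is 230 days, less than the 240 days limit. (g) would limit (f) — the coverage ratio is 31%, less than the 33% limit — but (h) sets (g) aside: (h) is triggered — the registered capacity is 2,940 units, below the 3,040 units limit. (i) would limit (h) — discharge temperature exceeds 35 °C — but (j) sets (i) aside: (j) operates against (i): a current Category A Registration is held. (k), which would lift (j), does not operate here — no current Provisional Clearance is held. So (a) is unavailable.
Exception (b) does not apply: the facility's floor area is 2,350 m², not less than 2,350 m².
All of (c)'s requirements are met (the facility's operating hours per week are 86, below the 96 limit; a current Annual Notice is held). Turning to paragraph (m): (m) is triggered — a current General Waiver is held. (c) is therefore removed.
Exception (d) requires that all discharge is routed to a licensed treatment works; but discharge is not routed to a licensed treatment works, so (d) is unavailable.
Exception (e) does not apply: average daily discharge volume is 1340 litres, not less than 1340 litres.
No exception applies. The general rule governs.

Yes — Mira's laundry must register with the Waste Registry.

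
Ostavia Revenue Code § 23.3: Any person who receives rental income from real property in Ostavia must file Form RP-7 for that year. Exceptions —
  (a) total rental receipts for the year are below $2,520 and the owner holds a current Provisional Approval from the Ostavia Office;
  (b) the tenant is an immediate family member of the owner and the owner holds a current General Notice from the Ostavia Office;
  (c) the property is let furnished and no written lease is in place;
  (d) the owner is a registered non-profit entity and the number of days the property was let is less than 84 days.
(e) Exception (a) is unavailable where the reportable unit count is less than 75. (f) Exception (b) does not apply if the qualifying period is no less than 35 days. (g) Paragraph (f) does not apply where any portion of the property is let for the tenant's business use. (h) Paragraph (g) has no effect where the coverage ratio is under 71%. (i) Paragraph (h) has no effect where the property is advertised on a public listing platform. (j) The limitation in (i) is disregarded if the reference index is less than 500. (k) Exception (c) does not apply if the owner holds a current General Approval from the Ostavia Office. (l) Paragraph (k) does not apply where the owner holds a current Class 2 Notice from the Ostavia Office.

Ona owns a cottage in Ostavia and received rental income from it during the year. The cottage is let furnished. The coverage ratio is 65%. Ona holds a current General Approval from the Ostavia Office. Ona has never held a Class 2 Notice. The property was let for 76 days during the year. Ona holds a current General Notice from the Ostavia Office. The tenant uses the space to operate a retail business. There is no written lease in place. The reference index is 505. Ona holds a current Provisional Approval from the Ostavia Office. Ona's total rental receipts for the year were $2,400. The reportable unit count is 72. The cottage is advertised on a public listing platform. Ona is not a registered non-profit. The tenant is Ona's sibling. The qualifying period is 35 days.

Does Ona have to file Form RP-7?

Exception (a)'s conditions are all satisfied: total rental receipts for the year are $2,400, below the $2,520 limit; a current Provisional Approval is held. But applying paragraph (e): (e) applies — the reportable unit count is 72, less than the 75 limit. (a) is therefore removed.
Exception (b)'s conditions are all satisfied: the tenant is an immediate family member; a current General Notice is held. As to paragraphs (f)–(j): (f) would limit (b) — the qualifying period is 35 days, meeting the 35 days threshold — but (g) sets (f) aside: (g) operates against (f): the space is let for business use. (h) would limit (g) — the coverage ratio is 65%, under the 71% limit — but (i) sets (h) aside: (i) is engaged — the property is publicly advertised. (j), which would lift (i), is inapplicable — the reference index is 505, not less than 500. Exception (b) stands.
Exception (c): the property is let furnished; there is no written lease — every condition holds. However, paragraphs (k)–(l) must be considered: (k) applies — a current General Approval is held. (l) is not triggered (the Class 2 Notice is not current), so (k) stands. (c) is therefore removed.
Exception (d) does not apply: Ona is not a registered non-profit.

No — exception (b) applies; Ona is not required to file Form RP-7.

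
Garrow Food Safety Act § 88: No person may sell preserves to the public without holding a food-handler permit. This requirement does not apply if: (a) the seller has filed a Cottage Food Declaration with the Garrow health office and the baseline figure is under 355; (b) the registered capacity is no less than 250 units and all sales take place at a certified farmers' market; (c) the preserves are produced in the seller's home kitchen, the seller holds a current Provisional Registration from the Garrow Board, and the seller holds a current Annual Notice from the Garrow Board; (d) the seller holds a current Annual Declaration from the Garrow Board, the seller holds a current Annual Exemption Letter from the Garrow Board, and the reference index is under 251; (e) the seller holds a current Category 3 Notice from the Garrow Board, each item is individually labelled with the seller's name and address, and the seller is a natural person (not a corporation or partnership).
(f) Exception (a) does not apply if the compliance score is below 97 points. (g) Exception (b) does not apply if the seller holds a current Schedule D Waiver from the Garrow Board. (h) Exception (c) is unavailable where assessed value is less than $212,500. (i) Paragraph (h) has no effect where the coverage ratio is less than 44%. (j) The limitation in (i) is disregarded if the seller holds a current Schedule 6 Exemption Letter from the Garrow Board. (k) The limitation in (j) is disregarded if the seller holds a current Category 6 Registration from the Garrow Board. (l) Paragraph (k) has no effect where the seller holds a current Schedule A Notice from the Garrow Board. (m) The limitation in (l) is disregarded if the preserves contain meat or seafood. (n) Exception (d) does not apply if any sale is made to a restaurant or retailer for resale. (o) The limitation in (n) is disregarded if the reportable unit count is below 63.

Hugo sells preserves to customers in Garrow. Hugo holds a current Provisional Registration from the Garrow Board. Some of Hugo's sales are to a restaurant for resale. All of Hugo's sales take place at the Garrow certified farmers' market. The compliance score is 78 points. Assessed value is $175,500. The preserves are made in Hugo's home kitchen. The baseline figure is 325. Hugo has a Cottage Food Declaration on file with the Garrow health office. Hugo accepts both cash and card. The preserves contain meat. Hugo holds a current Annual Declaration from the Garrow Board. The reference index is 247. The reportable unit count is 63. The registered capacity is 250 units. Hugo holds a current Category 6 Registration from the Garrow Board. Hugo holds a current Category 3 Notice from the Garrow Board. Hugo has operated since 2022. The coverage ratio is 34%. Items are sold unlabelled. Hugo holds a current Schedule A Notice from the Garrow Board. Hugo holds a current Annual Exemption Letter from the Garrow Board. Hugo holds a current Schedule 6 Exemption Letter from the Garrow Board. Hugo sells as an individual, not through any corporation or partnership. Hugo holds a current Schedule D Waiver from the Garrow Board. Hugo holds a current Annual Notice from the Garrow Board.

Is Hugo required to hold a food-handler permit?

No — exception (c) applies; Hugo is not required to hold a food-handler permit.

Exception (a)'s conditions are all satisfied: a Cottage Food Declaration is on file; the baseline figure is 325, under the 355 limit. But applying paragraph (f): (f) operates against (a): the compliance score is 78 points, below the 97 points limit. (a) is therefore removed.
Exception (b) is satisfied on its face — the registered capacity is 250 units, meeting the 250 units threshold; all sales are at a certified farmers' market. Turning to paragraph (g): (g) operates against (b): a current Schedule D Waiver is held. (b) is therefore removed.
Exception (c) is satisfied on its face — the preserves are home-kitchen produced; a current Provisional Registration is held; a current Annual Notice is held. Applying paragraphs (h)–(m): (h) applies (assessed value is $175,500, less than the $212,500 limit), but is itself disapplied by (i): (i) is triggered — the coverage ratio is 34%, less than the 44% limit. (j) would limit (i) — a current Schedule 6 Exemption Letter is held — but (k) sets (j) aside: (k) operates against (j): a current Category 6 Registration is held. (l) would limit (k) — a current Schedule A Notice is held — but (m) sets (l) aside: (m) operates — the preserves contain meat. So (c) applies.
Exception (d): a current Annual Declaration is held; a current Annual Exemption Letter is held; the reference index is 247, under the 251 limit — every condition holds. However, paragraphs (n)–(o) must be considered: (n) operates — some sales are to a restaurant for resale. (o), which would lift (n), is not engaged — the reportable unit count is 63, not below 63. (d) is therefore removed.
Exception (e) requires that each item is individually labelled with the seller's name and address; but items are sold unlabelled, so (e) is unavailable.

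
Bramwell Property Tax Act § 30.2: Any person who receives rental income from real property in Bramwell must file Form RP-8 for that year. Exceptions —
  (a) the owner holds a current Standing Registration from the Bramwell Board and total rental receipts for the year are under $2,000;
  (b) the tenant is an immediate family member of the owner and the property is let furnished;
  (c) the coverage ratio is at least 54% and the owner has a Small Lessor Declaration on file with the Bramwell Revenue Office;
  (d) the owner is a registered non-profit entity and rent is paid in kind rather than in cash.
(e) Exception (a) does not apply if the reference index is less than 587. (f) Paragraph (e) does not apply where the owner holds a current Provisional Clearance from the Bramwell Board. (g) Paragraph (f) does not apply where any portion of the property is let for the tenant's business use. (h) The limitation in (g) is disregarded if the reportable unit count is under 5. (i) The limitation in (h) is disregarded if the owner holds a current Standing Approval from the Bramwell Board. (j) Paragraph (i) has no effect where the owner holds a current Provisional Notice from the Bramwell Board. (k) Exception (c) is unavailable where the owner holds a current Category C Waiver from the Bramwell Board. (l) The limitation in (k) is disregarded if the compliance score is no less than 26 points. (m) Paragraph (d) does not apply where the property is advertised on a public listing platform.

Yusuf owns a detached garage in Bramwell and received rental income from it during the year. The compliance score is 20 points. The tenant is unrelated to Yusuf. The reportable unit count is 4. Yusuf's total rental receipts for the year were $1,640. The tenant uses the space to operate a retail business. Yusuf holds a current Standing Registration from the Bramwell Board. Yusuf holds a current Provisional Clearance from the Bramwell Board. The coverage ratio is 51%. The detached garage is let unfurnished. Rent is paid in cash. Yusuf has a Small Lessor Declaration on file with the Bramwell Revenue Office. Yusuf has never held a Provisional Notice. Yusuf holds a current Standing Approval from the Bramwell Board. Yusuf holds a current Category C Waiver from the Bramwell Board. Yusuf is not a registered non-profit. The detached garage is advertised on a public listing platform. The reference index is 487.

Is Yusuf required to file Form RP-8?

Yes — Yusuf must file Form RP-8.

Exception (a)'s conditions are all satisfied: a current Standing Registration is held; total rental receipts for the year are $1,640, under the $2,000 limit. However, paragraphs (e)–(j) must be considered: (e) operates against (a): the reference index is 487, less than the 587 limit. (f) would limit (e) — a current Provisional Clearance is held — but (g) sets (f) aside: (g) operates against (f): the space is let for business use. (h) would limit (g) — the reportable unit count is 4, under the 5 limit — but (i) sets (h) aside: (i) operates — a current Standing Approval is held. (j), which would lift (i), is inapplicable — there is no Provisional Notice in force. (a) is therefore removed.
Exception (b) does not apply: the tenant is unrelated to the owner.
Exception (c) fails — the coverage ratio is 51%, short of 54%.
Exception (d) does not apply: Yusuf is not a registered non-profit.
No exception displaces § 30.2.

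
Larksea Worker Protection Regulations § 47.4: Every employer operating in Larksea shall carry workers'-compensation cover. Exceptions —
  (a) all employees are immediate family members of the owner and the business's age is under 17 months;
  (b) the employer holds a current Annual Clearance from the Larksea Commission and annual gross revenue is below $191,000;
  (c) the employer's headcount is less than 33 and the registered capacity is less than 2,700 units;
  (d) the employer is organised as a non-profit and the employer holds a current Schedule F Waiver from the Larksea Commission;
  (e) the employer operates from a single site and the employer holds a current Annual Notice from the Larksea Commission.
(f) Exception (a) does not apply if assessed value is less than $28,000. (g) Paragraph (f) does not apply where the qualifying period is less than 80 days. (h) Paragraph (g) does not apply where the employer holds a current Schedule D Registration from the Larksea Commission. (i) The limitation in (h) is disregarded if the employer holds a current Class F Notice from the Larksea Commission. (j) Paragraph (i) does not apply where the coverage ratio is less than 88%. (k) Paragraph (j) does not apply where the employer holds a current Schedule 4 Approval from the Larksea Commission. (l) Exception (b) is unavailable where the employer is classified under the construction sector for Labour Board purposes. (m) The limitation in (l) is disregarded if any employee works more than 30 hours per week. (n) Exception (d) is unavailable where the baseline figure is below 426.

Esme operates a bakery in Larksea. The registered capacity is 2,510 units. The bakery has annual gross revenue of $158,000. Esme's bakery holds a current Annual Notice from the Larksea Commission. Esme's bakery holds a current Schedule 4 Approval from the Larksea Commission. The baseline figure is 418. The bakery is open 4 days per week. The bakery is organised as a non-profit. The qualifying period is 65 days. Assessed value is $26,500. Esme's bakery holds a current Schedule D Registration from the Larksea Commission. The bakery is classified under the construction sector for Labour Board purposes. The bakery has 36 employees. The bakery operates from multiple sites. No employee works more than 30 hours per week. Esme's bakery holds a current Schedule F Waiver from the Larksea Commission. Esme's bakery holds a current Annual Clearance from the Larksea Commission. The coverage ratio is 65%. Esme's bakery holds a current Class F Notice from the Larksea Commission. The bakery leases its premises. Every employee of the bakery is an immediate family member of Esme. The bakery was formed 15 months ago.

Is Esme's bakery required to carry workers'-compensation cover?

Exception (a): every employee is an immediate family member; the business's age is 15 months, under the 17 months limit — every condition holds. Applying paragraphs (f)–(k): (f) applies (assessed value is $26,500, less than the $28,000 limit), but is overridden by (g): (g) operates against (f): the qualifying period is 65 days, less than the 80 days limit. (h) is triggered (a current Schedule D Registration is held), but yields to (i): (i) operates against (h): a current Class F Notice is held. (j) would limit (i) — the coverage ratio is 65%, less than the 88% limit — but (k) sets (j) aside: (k) operates against (j): a current Schedule 4 Approval is held. Exception (a) stands.
All of (b)'s requirements are met (a current Annual Clearance is held; annual gross revenue is $158,000, below the $191,000 limit). Turning to paragraphs (l)–(m): (l) operates — the bakery is classified under the construction sector. (m), which would lift (l), does not operate here — no employee exceeds 30 hours/week. (b) is therefore removed.
Exception (c) requires that the employer's headcount is less than 33; but the employer's headcount is 36, not less than 33, so (c) is unavailable.
All of (d)'s requirements are met (the employer is a non-profit; a current Schedule F Waiver is held). However, paragraph (n) must be considered: (n) is engaged — the baseline figure is 418, below the 426 limit. (d) is therefore removed.
Exception (e) fails — the employer operates from multiple sites.

No — exception (a) applies; Esme's bakery is not required to carry workers'-compensation cover.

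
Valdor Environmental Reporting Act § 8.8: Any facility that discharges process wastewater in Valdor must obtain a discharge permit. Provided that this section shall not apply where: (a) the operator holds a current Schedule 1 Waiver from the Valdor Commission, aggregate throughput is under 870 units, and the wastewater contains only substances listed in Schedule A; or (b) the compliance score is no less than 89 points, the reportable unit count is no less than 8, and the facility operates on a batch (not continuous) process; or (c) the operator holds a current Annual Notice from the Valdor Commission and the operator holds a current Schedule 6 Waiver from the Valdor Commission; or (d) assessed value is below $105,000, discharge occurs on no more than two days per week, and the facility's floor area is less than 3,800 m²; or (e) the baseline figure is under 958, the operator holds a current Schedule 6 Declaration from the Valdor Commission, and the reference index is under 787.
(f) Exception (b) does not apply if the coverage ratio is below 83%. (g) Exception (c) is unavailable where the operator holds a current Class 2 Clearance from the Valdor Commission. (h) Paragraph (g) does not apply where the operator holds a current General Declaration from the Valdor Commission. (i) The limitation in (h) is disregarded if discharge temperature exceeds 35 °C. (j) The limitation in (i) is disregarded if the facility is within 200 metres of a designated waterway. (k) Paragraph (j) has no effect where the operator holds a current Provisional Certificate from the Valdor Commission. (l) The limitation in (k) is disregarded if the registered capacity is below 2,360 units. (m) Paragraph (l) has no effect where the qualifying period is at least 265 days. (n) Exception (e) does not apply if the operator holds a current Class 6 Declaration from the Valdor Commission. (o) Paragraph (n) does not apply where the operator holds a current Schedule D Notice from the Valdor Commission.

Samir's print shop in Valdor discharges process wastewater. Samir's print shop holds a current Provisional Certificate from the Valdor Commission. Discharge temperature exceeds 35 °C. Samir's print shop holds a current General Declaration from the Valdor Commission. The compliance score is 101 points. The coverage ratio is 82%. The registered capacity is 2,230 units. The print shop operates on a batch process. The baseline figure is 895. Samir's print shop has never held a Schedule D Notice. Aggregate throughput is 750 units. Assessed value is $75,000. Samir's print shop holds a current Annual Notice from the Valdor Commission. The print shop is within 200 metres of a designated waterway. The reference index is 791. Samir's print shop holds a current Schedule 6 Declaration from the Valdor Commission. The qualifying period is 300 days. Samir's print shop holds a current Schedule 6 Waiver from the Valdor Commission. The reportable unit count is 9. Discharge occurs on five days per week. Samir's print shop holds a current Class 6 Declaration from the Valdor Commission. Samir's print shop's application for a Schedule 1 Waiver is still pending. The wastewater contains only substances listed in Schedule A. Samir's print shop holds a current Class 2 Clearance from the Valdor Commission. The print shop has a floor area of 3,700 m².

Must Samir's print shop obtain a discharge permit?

Yes — Samir's print shop must obtain a discharge permit.

Exception (a) requires that the operator holds a current Schedule 1 Waiver from the Valdor Commission; but the Schedule 1 Waiver is not current, so (a) is unavailable.
Exception (b)'s conditions are all satisfied: the compliance score is 101 points, meeting the 89 points threshold; the reportable unit count is 9, meeting the 8 threshold; the facility operates on a batch process. But: (f) applies — the coverage ratio is 82%, below the 83% limit. (b) is therefore removed.
Exception (c)'s conditions are all satisfied: a current Annual Notice is held; a current Schedule 6 Waiver is held. But: (g) applies — a current Class 2 Clearance is held. (h) would limit (g) — a current General Declaration is held — but (i) sets (h) aside: (i) operates against (h): discharge temperature exceeds 35 °C. (j) would limit (i) — the print shop is within 200 m of a designated waterway — but (k) sets (j) aside: (k) is engaged — a current Provisional Certificate is held. (l) would limit (k) — the registered capacity is 2,230 units, below the 2,360 units limit — but (m) sets (l) aside: (m) is triggered — the qualifying period is 300 days, meeting the 265 days threshold. (c) is therefore removed.
Exception (d) does not apply: discharge occurs on five days per week.
Exception (e) does not apply: the reference index is 791, not under 787.
No exception applies. The general rule governs.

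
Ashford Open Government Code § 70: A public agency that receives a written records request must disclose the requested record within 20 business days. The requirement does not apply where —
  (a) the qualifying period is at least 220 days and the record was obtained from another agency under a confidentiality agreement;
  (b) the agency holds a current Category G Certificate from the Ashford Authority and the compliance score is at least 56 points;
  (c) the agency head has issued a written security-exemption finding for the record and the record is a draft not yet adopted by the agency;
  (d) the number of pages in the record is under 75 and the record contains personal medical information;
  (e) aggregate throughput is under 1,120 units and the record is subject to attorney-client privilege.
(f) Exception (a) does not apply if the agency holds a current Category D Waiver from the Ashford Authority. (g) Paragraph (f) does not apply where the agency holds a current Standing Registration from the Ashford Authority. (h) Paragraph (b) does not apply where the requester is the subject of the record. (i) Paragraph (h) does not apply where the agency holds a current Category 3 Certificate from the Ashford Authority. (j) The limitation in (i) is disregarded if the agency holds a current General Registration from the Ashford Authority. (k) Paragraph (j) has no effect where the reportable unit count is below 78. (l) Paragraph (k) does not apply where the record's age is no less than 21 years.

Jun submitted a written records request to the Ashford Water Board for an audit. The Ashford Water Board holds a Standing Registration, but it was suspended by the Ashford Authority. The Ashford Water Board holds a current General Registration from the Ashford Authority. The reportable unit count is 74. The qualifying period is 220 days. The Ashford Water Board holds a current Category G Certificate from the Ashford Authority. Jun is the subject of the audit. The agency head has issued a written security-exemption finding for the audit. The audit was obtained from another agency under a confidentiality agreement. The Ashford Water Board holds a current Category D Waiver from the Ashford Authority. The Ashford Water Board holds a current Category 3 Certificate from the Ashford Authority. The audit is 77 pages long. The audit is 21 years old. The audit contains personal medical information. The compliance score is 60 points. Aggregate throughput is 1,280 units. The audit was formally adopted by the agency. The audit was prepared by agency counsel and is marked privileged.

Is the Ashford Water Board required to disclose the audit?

Yes — the Ashford Water Board must disclose the audit.

Exception (a) is satisfied on its face — the qualifying period is 220 days, meeting the 220 days threshold; the audit was obtained under a confidentiality agreement. But applying paragraphs (f)–(g): (f) operates against (a): a current Category D Waiver is held. (g), which would lift (f), does not operate here — there is no Standing Registration in force. So (a) is unavailable.
Exception (b): a current Category G Certificate is held; the compliance score is 60 points, meeting the 56 points threshold — every condition holds. But applying paragraphs (h)–(l): (h) is triggered — Jun is the subject of the audit. (i) applies (a current Category 3 Certificate is held), but yields to (j): (j) is triggered — a current General Registration is held. (k) applies (the reportable unit count is 74, below the 78 limit), but is set aside by (l): (l) operates against (k): the record's age is 21 years, meeting the 21 years threshold. (b) is therefore removed.
Exception (c) requires that the record is a draft not yet adopted by the agency; but the audit has been formally adopted, so (c) is unavailable.
Exception (d) does not apply: the number of pages in the record is 77, not under 75.
Exception (e) fails — aggregate throughput is 1,280 units, not under 1,120 units.
No exception displaces § 70.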